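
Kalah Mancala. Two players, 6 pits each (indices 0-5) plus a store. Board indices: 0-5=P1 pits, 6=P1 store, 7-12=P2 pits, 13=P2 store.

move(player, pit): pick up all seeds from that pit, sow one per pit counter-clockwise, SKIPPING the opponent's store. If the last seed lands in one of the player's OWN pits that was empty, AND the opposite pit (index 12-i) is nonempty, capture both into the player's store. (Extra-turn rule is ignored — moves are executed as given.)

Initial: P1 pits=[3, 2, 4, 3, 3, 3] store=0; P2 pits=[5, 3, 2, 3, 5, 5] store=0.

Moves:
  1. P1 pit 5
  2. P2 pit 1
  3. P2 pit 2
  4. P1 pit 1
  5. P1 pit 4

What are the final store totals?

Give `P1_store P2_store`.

Answer: 2 0

Derivation:
Move 1: P1 pit5 -> P1=[3,2,4,3,3,0](1) P2=[6,4,2,3,5,5](0)
Move 2: P2 pit1 -> P1=[3,2,4,3,3,0](1) P2=[6,0,3,4,6,6](0)
Move 3: P2 pit2 -> P1=[3,2,4,3,3,0](1) P2=[6,0,0,5,7,7](0)
Move 4: P1 pit1 -> P1=[3,0,5,4,3,0](1) P2=[6,0,0,5,7,7](0)
Move 5: P1 pit4 -> P1=[3,0,5,4,0,1](2) P2=[7,0,0,5,7,7](0)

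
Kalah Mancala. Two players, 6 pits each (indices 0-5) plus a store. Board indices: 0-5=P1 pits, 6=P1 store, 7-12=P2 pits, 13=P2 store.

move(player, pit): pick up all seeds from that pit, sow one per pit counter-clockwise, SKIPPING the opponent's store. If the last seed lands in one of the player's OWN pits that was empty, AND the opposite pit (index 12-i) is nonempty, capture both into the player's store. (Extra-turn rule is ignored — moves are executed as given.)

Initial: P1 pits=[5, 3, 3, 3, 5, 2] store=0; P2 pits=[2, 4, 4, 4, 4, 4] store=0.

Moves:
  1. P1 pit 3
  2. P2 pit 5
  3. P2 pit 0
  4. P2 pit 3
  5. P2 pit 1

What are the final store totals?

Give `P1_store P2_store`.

Answer: 1 3

Derivation:
Move 1: P1 pit3 -> P1=[5,3,3,0,6,3](1) P2=[2,4,4,4,4,4](0)
Move 2: P2 pit5 -> P1=[6,4,4,0,6,3](1) P2=[2,4,4,4,4,0](1)
Move 3: P2 pit0 -> P1=[6,4,4,0,6,3](1) P2=[0,5,5,4,4,0](1)
Move 4: P2 pit3 -> P1=[7,4,4,0,6,3](1) P2=[0,5,5,0,5,1](2)
Move 5: P2 pit1 -> P1=[7,4,4,0,6,3](1) P2=[0,0,6,1,6,2](3)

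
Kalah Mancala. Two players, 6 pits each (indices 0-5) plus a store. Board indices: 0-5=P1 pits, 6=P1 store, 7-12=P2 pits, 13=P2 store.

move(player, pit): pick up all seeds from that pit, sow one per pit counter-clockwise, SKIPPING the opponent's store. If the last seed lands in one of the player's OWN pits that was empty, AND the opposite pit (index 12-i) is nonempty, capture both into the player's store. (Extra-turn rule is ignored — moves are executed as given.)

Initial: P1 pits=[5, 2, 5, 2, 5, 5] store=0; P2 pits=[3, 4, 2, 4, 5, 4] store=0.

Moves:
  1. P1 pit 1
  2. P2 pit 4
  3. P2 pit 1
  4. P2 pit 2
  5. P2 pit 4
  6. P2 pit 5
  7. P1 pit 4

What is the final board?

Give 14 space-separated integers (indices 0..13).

Answer: 7 2 8 4 0 7 1 5 1 1 7 0 0 3

Derivation:
Move 1: P1 pit1 -> P1=[5,0,6,3,5,5](0) P2=[3,4,2,4,5,4](0)
Move 2: P2 pit4 -> P1=[6,1,7,3,5,5](0) P2=[3,4,2,4,0,5](1)
Move 3: P2 pit1 -> P1=[6,1,7,3,5,5](0) P2=[3,0,3,5,1,6](1)
Move 4: P2 pit2 -> P1=[6,1,7,3,5,5](0) P2=[3,0,0,6,2,7](1)
Move 5: P2 pit4 -> P1=[6,1,7,3,5,5](0) P2=[3,0,0,6,0,8](2)
Move 6: P2 pit5 -> P1=[7,2,8,4,6,6](0) P2=[4,0,0,6,0,0](3)
Move 7: P1 pit4 -> P1=[7,2,8,4,0,7](1) P2=[5,1,1,7,0,0](3)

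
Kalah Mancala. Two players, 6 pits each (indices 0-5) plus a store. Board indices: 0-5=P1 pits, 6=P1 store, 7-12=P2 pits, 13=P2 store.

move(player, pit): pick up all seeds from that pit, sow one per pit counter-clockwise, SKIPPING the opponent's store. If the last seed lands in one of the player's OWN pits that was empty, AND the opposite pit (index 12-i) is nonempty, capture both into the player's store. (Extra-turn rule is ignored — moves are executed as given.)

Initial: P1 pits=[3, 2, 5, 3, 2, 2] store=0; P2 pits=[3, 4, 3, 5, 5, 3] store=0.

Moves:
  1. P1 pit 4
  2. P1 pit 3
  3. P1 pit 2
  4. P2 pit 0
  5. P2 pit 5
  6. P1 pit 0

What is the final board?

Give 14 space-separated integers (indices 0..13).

Move 1: P1 pit4 -> P1=[3,2,5,3,0,3](1) P2=[3,4,3,5,5,3](0)
Move 2: P1 pit3 -> P1=[3,2,5,0,1,4](2) P2=[3,4,3,5,5,3](0)
Move 3: P1 pit2 -> P1=[3,2,0,1,2,5](3) P2=[4,4,3,5,5,3](0)
Move 4: P2 pit0 -> P1=[3,2,0,1,2,5](3) P2=[0,5,4,6,6,3](0)
Move 5: P2 pit5 -> P1=[4,3,0,1,2,5](3) P2=[0,5,4,6,6,0](1)
Move 6: P1 pit0 -> P1=[0,4,1,2,3,5](3) P2=[0,5,4,6,6,0](1)

Answer: 0 4 1 2 3 5 3 0 5 4 6 6 0 1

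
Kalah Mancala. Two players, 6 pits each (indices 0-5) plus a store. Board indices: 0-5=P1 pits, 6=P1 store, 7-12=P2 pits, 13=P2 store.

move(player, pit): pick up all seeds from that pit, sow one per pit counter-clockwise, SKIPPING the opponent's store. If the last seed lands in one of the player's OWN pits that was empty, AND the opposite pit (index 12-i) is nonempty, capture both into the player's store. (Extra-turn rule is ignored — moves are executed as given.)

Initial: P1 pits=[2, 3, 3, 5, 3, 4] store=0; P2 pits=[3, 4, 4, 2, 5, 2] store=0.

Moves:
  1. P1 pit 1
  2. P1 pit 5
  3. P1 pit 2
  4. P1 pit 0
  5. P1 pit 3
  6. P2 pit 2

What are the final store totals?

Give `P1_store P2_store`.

Move 1: P1 pit1 -> P1=[2,0,4,6,4,4](0) P2=[3,4,4,2,5,2](0)
Move 2: P1 pit5 -> P1=[2,0,4,6,4,0](1) P2=[4,5,5,2,5,2](0)
Move 3: P1 pit2 -> P1=[2,0,0,7,5,1](2) P2=[4,5,5,2,5,2](0)
Move 4: P1 pit0 -> P1=[0,1,0,7,5,1](5) P2=[4,5,5,0,5,2](0)
Move 5: P1 pit3 -> P1=[0,1,0,0,6,2](6) P2=[5,6,6,1,5,2](0)
Move 6: P2 pit2 -> P1=[1,2,0,0,6,2](6) P2=[5,6,0,2,6,3](1)

Answer: 6 1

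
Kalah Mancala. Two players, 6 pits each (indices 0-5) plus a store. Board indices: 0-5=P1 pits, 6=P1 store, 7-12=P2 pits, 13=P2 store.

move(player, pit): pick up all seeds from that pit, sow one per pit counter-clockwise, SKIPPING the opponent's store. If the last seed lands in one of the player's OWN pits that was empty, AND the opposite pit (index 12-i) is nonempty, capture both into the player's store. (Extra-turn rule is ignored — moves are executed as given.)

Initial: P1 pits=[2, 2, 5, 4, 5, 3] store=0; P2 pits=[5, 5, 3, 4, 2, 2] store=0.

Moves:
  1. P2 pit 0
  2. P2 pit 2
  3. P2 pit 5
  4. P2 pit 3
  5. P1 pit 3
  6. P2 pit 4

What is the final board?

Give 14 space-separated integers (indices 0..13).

Answer: 5 5 8 0 6 4 1 1 6 0 0 0 2 4

Derivation:
Move 1: P2 pit0 -> P1=[2,2,5,4,5,3](0) P2=[0,6,4,5,3,3](0)
Move 2: P2 pit2 -> P1=[2,2,5,4,5,3](0) P2=[0,6,0,6,4,4](1)
Move 3: P2 pit5 -> P1=[3,3,6,4,5,3](0) P2=[0,6,0,6,4,0](2)
Move 4: P2 pit3 -> P1=[4,4,7,4,5,3](0) P2=[0,6,0,0,5,1](3)
Move 5: P1 pit3 -> P1=[4,4,7,0,6,4](1) P2=[1,6,0,0,5,1](3)
Move 6: P2 pit4 -> P1=[5,5,8,0,6,4](1) P2=[1,6,0,0,0,2](4)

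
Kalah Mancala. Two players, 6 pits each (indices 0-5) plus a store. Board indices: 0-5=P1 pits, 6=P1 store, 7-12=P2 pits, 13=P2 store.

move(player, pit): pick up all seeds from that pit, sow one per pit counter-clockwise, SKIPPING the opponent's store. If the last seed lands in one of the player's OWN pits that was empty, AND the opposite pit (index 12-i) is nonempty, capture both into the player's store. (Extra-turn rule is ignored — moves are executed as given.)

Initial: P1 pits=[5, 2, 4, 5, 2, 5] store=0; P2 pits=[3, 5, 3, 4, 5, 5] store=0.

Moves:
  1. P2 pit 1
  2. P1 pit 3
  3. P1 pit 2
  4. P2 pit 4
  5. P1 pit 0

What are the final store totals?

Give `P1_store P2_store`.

Move 1: P2 pit1 -> P1=[5,2,4,5,2,5](0) P2=[3,0,4,5,6,6](1)
Move 2: P1 pit3 -> P1=[5,2,4,0,3,6](1) P2=[4,1,4,5,6,6](1)
Move 3: P1 pit2 -> P1=[5,2,0,1,4,7](2) P2=[4,1,4,5,6,6](1)
Move 4: P2 pit4 -> P1=[6,3,1,2,4,7](2) P2=[4,1,4,5,0,7](2)
Move 5: P1 pit0 -> P1=[0,4,2,3,5,8](3) P2=[4,1,4,5,0,7](2)

Answer: 3 2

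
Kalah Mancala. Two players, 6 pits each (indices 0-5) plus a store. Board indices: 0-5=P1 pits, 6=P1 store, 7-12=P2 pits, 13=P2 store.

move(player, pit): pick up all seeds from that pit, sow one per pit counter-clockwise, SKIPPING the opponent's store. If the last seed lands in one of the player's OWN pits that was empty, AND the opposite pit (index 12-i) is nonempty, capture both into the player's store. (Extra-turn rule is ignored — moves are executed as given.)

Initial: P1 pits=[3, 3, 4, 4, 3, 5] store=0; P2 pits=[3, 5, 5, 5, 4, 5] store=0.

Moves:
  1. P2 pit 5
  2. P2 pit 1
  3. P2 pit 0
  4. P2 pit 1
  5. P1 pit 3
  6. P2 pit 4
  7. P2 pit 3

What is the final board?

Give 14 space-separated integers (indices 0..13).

Answer: 6 6 7 1 4 6 1 1 1 8 0 1 3 4

Derivation:
Move 1: P2 pit5 -> P1=[4,4,5,5,3,5](0) P2=[3,5,5,5,4,0](1)
Move 2: P2 pit1 -> P1=[4,4,5,5,3,5](0) P2=[3,0,6,6,5,1](2)
Move 3: P2 pit0 -> P1=[4,4,5,5,3,5](0) P2=[0,1,7,7,5,1](2)
Move 4: P2 pit1 -> P1=[4,4,5,5,3,5](0) P2=[0,0,8,7,5,1](2)
Move 5: P1 pit3 -> P1=[4,4,5,0,4,6](1) P2=[1,1,8,7,5,1](2)
Move 6: P2 pit4 -> P1=[5,5,6,0,4,6](1) P2=[1,1,8,7,0,2](3)
Move 7: P2 pit3 -> P1=[6,6,7,1,4,6](1) P2=[1,1,8,0,1,3](4)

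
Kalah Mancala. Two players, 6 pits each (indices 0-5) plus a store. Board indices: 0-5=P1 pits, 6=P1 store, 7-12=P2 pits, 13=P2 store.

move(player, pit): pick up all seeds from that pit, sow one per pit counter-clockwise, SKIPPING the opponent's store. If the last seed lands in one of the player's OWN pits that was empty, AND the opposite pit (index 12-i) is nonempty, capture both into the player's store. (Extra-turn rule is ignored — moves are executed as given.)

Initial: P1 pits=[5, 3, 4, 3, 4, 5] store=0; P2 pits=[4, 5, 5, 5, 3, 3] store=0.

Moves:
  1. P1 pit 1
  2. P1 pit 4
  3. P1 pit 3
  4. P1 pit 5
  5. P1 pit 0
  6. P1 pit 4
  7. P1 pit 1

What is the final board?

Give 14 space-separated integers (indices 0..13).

Move 1: P1 pit1 -> P1=[5,0,5,4,5,5](0) P2=[4,5,5,5,3,3](0)
Move 2: P1 pit4 -> P1=[5,0,5,4,0,6](1) P2=[5,6,6,5,3,3](0)
Move 3: P1 pit3 -> P1=[5,0,5,0,1,7](2) P2=[6,6,6,5,3,3](0)
Move 4: P1 pit5 -> P1=[5,0,5,0,1,0](3) P2=[7,7,7,6,4,4](0)
Move 5: P1 pit0 -> P1=[0,1,6,1,2,0](11) P2=[0,7,7,6,4,4](0)
Move 6: P1 pit4 -> P1=[0,1,6,1,0,1](12) P2=[0,7,7,6,4,4](0)
Move 7: P1 pit1 -> P1=[0,0,7,1,0,1](12) P2=[0,7,7,6,4,4](0)

Answer: 0 0 7 1 0 1 12 0 7 7 6 4 4 0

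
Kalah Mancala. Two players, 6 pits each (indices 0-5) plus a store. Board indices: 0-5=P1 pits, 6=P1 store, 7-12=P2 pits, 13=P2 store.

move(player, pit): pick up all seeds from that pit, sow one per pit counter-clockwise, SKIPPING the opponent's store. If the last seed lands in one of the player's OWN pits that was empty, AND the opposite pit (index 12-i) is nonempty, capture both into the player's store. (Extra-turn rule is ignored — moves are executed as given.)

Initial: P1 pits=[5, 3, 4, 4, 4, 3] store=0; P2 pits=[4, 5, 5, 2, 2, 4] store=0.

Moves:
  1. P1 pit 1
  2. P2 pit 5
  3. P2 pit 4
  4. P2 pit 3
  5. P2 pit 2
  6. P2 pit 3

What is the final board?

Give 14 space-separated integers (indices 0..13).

Answer: 7 1 6 5 5 3 0 4 5 0 0 3 3 3

Derivation:
Move 1: P1 pit1 -> P1=[5,0,5,5,5,3](0) P2=[4,5,5,2,2,4](0)
Move 2: P2 pit5 -> P1=[6,1,6,5,5,3](0) P2=[4,5,5,2,2,0](1)
Move 3: P2 pit4 -> P1=[6,1,6,5,5,3](0) P2=[4,5,5,2,0,1](2)
Move 4: P2 pit3 -> P1=[6,1,6,5,5,3](0) P2=[4,5,5,0,1,2](2)
Move 5: P2 pit2 -> P1=[7,1,6,5,5,3](0) P2=[4,5,0,1,2,3](3)
Move 6: P2 pit3 -> P1=[7,1,6,5,5,3](0) P2=[4,5,0,0,3,3](3)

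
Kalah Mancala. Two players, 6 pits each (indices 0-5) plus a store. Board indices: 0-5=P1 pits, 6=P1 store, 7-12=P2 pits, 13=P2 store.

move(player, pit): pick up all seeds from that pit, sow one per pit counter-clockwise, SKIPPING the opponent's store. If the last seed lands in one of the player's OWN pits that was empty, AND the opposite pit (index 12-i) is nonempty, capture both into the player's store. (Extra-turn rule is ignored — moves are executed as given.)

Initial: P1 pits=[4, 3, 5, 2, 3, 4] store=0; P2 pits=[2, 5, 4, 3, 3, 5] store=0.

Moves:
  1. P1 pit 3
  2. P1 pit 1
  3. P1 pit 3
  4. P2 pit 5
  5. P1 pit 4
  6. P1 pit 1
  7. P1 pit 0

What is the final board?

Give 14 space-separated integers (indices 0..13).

Move 1: P1 pit3 -> P1=[4,3,5,0,4,5](0) P2=[2,5,4,3,3,5](0)
Move 2: P1 pit1 -> P1=[4,0,6,1,5,5](0) P2=[2,5,4,3,3,5](0)
Move 3: P1 pit3 -> P1=[4,0,6,0,6,5](0) P2=[2,5,4,3,3,5](0)
Move 4: P2 pit5 -> P1=[5,1,7,1,6,5](0) P2=[2,5,4,3,3,0](1)
Move 5: P1 pit4 -> P1=[5,1,7,1,0,6](1) P2=[3,6,5,4,3,0](1)
Move 6: P1 pit1 -> P1=[5,0,8,1,0,6](1) P2=[3,6,5,4,3,0](1)
Move 7: P1 pit0 -> P1=[0,1,9,2,1,7](1) P2=[3,6,5,4,3,0](1)

Answer: 0 1 9 2 1 7 1 3 6 5 4 3 0 1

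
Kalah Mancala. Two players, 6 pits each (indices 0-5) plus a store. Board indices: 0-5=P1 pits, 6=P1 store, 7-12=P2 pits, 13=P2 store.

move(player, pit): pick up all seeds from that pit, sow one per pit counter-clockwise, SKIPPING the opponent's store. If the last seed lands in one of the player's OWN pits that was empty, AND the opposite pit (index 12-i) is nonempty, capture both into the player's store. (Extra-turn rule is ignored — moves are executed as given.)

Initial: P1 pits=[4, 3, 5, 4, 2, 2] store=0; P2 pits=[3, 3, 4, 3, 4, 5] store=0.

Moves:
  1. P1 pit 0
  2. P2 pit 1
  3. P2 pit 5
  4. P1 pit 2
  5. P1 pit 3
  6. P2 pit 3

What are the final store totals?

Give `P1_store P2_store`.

Move 1: P1 pit0 -> P1=[0,4,6,5,3,2](0) P2=[3,3,4,3,4,5](0)
Move 2: P2 pit1 -> P1=[0,4,6,5,3,2](0) P2=[3,0,5,4,5,5](0)
Move 3: P2 pit5 -> P1=[1,5,7,6,3,2](0) P2=[3,0,5,4,5,0](1)
Move 4: P1 pit2 -> P1=[1,5,0,7,4,3](1) P2=[4,1,6,4,5,0](1)
Move 5: P1 pit3 -> P1=[1,5,0,0,5,4](2) P2=[5,2,7,5,5,0](1)
Move 6: P2 pit3 -> P1=[2,6,0,0,5,4](2) P2=[5,2,7,0,6,1](2)

Answer: 2 2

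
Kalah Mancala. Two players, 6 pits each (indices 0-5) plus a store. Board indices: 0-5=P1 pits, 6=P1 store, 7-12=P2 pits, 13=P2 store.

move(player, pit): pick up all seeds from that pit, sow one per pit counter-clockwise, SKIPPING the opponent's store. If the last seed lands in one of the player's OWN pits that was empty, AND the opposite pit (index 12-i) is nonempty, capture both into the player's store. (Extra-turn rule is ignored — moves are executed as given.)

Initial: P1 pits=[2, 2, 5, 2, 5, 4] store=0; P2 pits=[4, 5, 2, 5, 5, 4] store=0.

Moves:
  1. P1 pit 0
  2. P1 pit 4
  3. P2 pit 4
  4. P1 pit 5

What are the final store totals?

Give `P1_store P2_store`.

Move 1: P1 pit0 -> P1=[0,3,6,2,5,4](0) P2=[4,5,2,5,5,4](0)
Move 2: P1 pit4 -> P1=[0,3,6,2,0,5](1) P2=[5,6,3,5,5,4](0)
Move 3: P2 pit4 -> P1=[1,4,7,2,0,5](1) P2=[5,6,3,5,0,5](1)
Move 4: P1 pit5 -> P1=[1,4,7,2,0,0](2) P2=[6,7,4,6,0,5](1)

Answer: 2 1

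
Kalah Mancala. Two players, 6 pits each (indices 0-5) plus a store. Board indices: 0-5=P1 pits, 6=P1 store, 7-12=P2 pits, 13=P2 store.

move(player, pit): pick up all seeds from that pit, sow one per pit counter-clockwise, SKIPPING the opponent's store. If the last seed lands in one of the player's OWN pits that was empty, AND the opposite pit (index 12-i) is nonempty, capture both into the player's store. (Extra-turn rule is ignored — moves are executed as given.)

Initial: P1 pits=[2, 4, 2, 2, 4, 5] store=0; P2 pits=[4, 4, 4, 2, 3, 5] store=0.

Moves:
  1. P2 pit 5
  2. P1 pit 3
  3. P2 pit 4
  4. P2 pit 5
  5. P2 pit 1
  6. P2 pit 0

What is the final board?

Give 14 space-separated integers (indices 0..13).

Move 1: P2 pit5 -> P1=[3,5,3,3,4,5](0) P2=[4,4,4,2,3,0](1)
Move 2: P1 pit3 -> P1=[3,5,3,0,5,6](1) P2=[4,4,4,2,3,0](1)
Move 3: P2 pit4 -> P1=[4,5,3,0,5,6](1) P2=[4,4,4,2,0,1](2)
Move 4: P2 pit5 -> P1=[4,5,3,0,5,6](1) P2=[4,4,4,2,0,0](3)
Move 5: P2 pit1 -> P1=[0,5,3,0,5,6](1) P2=[4,0,5,3,1,0](8)
Move 6: P2 pit0 -> P1=[0,5,3,0,5,6](1) P2=[0,1,6,4,2,0](8)

Answer: 0 5 3 0 5 6 1 0 1 6 4 2 0 8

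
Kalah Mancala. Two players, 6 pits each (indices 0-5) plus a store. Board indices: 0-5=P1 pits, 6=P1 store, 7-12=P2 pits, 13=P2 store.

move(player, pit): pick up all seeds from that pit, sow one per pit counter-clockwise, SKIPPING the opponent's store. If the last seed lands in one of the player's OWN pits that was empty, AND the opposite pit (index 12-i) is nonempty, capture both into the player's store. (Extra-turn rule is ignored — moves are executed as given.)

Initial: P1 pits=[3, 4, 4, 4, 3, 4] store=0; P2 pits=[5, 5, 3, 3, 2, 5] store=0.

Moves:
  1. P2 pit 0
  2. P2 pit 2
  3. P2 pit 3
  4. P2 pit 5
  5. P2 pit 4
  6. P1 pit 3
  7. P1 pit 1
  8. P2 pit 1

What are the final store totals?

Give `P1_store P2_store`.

Answer: 2 11

Derivation:
Move 1: P2 pit0 -> P1=[3,4,4,4,3,4](0) P2=[0,6,4,4,3,6](0)
Move 2: P2 pit2 -> P1=[3,4,4,4,3,4](0) P2=[0,6,0,5,4,7](1)
Move 3: P2 pit3 -> P1=[4,5,4,4,3,4](0) P2=[0,6,0,0,5,8](2)
Move 4: P2 pit5 -> P1=[5,6,5,5,4,0](0) P2=[0,6,0,0,5,0](9)
Move 5: P2 pit4 -> P1=[6,7,6,5,4,0](0) P2=[0,6,0,0,0,1](10)
Move 6: P1 pit3 -> P1=[6,7,6,0,5,1](1) P2=[1,7,0,0,0,1](10)
Move 7: P1 pit1 -> P1=[6,0,7,1,6,2](2) P2=[2,8,0,0,0,1](10)
Move 8: P2 pit1 -> P1=[7,1,8,1,6,2](2) P2=[2,0,1,1,1,2](11)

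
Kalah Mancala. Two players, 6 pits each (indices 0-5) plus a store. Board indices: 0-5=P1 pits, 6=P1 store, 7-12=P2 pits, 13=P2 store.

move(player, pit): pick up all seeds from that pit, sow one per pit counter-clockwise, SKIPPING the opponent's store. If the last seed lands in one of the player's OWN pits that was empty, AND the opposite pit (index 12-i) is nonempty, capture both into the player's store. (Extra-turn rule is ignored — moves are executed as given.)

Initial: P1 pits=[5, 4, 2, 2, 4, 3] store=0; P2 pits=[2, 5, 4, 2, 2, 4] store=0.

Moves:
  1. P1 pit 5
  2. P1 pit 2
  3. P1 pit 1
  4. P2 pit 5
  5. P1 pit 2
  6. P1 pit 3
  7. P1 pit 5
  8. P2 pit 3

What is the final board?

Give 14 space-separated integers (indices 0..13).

Answer: 0 1 0 0 8 0 7 1 7 4 0 3 0 8

Derivation:
Move 1: P1 pit5 -> P1=[5,4,2,2,4,0](1) P2=[3,6,4,2,2,4](0)
Move 2: P1 pit2 -> P1=[5,4,0,3,5,0](1) P2=[3,6,4,2,2,4](0)
Move 3: P1 pit1 -> P1=[5,0,1,4,6,0](5) P2=[0,6,4,2,2,4](0)
Move 4: P2 pit5 -> P1=[6,1,2,4,6,0](5) P2=[0,6,4,2,2,0](1)
Move 5: P1 pit2 -> P1=[6,1,0,5,7,0](5) P2=[0,6,4,2,2,0](1)
Move 6: P1 pit3 -> P1=[6,1,0,0,8,1](6) P2=[1,7,4,2,2,0](1)
Move 7: P1 pit5 -> P1=[6,1,0,0,8,0](7) P2=[1,7,4,2,2,0](1)
Move 8: P2 pit3 -> P1=[0,1,0,0,8,0](7) P2=[1,7,4,0,3,0](8)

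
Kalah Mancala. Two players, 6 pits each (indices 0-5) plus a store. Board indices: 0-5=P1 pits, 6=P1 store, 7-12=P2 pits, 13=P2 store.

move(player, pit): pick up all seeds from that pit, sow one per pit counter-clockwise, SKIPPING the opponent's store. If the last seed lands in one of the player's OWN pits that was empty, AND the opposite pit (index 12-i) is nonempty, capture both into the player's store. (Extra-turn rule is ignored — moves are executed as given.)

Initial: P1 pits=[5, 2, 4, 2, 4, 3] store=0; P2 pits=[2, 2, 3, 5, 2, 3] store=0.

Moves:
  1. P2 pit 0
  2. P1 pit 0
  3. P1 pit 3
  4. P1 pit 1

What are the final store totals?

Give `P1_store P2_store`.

Move 1: P2 pit0 -> P1=[5,2,4,2,4,3](0) P2=[0,3,4,5,2,3](0)
Move 2: P1 pit0 -> P1=[0,3,5,3,5,4](0) P2=[0,3,4,5,2,3](0)
Move 3: P1 pit3 -> P1=[0,3,5,0,6,5](1) P2=[0,3,4,5,2,3](0)
Move 4: P1 pit1 -> P1=[0,0,6,1,7,5](1) P2=[0,3,4,5,2,3](0)

Answer: 1 0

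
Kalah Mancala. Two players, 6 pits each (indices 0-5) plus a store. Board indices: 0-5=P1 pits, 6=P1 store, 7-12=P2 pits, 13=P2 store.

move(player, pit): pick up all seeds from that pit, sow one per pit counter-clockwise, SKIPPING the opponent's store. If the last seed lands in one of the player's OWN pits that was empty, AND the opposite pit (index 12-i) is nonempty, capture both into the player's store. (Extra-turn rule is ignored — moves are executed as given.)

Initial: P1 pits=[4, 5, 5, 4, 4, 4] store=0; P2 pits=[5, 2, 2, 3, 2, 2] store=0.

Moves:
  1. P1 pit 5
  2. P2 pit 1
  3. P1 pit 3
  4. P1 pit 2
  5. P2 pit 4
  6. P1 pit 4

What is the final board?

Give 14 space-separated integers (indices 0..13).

Answer: 5 5 0 1 0 3 4 9 1 5 5 0 3 1

Derivation:
Move 1: P1 pit5 -> P1=[4,5,5,4,4,0](1) P2=[6,3,3,3,2,2](0)
Move 2: P2 pit1 -> P1=[4,5,5,4,4,0](1) P2=[6,0,4,4,3,2](0)
Move 3: P1 pit3 -> P1=[4,5,5,0,5,1](2) P2=[7,0,4,4,3,2](0)
Move 4: P1 pit2 -> P1=[4,5,0,1,6,2](3) P2=[8,0,4,4,3,2](0)
Move 5: P2 pit4 -> P1=[5,5,0,1,6,2](3) P2=[8,0,4,4,0,3](1)
Move 6: P1 pit4 -> P1=[5,5,0,1,0,3](4) P2=[9,1,5,5,0,3](1)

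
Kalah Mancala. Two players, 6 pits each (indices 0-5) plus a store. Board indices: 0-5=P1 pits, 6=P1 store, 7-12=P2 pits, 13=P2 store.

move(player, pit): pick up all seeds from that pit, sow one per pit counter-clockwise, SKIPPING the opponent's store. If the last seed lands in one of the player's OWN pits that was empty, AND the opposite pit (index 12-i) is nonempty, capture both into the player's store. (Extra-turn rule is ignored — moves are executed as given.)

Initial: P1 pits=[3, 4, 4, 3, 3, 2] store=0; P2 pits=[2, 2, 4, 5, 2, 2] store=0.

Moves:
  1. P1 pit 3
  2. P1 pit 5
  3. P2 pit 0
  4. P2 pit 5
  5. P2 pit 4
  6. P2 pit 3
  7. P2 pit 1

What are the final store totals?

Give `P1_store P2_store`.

Answer: 2 3

Derivation:
Move 1: P1 pit3 -> P1=[3,4,4,0,4,3](1) P2=[2,2,4,5,2,2](0)
Move 2: P1 pit5 -> P1=[3,4,4,0,4,0](2) P2=[3,3,4,5,2,2](0)
Move 3: P2 pit0 -> P1=[3,4,4,0,4,0](2) P2=[0,4,5,6,2,2](0)
Move 4: P2 pit5 -> P1=[4,4,4,0,4,0](2) P2=[0,4,5,6,2,0](1)
Move 5: P2 pit4 -> P1=[4,4,4,0,4,0](2) P2=[0,4,5,6,0,1](2)
Move 6: P2 pit3 -> P1=[5,5,5,0,4,0](2) P2=[0,4,5,0,1,2](3)
Move 7: P2 pit1 -> P1=[5,5,5,0,4,0](2) P2=[0,0,6,1,2,3](3)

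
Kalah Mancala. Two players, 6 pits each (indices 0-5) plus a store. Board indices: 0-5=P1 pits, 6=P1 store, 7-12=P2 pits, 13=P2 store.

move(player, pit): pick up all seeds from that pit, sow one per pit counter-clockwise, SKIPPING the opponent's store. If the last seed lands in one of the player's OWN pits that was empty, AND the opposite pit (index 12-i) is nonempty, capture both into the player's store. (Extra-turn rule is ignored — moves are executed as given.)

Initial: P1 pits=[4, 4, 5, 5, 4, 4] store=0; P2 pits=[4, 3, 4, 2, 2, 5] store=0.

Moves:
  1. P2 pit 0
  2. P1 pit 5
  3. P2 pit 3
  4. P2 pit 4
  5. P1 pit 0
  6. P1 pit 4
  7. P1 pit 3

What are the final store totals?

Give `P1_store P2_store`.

Move 1: P2 pit0 -> P1=[4,4,5,5,4,4](0) P2=[0,4,5,3,3,5](0)
Move 2: P1 pit5 -> P1=[4,4,5,5,4,0](1) P2=[1,5,6,3,3,5](0)
Move 3: P2 pit3 -> P1=[4,4,5,5,4,0](1) P2=[1,5,6,0,4,6](1)
Move 4: P2 pit4 -> P1=[5,5,5,5,4,0](1) P2=[1,5,6,0,0,7](2)
Move 5: P1 pit0 -> P1=[0,6,6,6,5,0](3) P2=[0,5,6,0,0,7](2)
Move 6: P1 pit4 -> P1=[0,6,6,6,0,1](4) P2=[1,6,7,0,0,7](2)
Move 7: P1 pit3 -> P1=[0,6,6,0,1,2](5) P2=[2,7,8,0,0,7](2)

Answer: 5 2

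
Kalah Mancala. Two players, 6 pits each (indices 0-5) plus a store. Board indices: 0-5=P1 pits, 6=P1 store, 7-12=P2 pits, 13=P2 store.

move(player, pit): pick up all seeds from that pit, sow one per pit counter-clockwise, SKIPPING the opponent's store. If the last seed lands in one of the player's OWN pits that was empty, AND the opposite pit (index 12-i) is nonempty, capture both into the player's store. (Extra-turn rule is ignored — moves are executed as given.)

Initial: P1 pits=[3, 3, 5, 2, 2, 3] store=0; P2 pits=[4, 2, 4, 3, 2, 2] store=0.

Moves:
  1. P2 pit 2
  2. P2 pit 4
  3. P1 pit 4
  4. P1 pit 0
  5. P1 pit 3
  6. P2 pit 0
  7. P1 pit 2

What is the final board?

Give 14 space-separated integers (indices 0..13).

Move 1: P2 pit2 -> P1=[3,3,5,2,2,3](0) P2=[4,2,0,4,3,3](1)
Move 2: P2 pit4 -> P1=[4,3,5,2,2,3](0) P2=[4,2,0,4,0,4](2)
Move 3: P1 pit4 -> P1=[4,3,5,2,0,4](1) P2=[4,2,0,4,0,4](2)
Move 4: P1 pit0 -> P1=[0,4,6,3,0,4](4) P2=[4,0,0,4,0,4](2)
Move 5: P1 pit3 -> P1=[0,4,6,0,1,5](5) P2=[4,0,0,4,0,4](2)
Move 6: P2 pit0 -> P1=[0,0,6,0,1,5](5) P2=[0,1,1,5,0,4](7)
Move 7: P1 pit2 -> P1=[0,0,0,1,2,6](6) P2=[1,2,1,5,0,4](7)

Answer: 0 0 0 1 2 6 6 1 2 1 5 0 4 7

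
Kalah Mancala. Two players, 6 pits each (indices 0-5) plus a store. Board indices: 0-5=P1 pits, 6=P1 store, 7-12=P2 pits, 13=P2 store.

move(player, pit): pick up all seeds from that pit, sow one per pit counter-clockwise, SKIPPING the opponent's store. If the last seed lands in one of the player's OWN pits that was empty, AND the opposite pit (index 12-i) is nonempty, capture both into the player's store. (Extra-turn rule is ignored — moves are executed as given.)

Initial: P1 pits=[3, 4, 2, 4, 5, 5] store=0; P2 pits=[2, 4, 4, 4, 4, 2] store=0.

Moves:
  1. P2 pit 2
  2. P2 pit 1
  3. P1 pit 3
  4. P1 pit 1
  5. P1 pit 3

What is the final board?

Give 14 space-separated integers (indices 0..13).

Answer: 3 0 3 0 8 7 1 3 0 1 6 6 4 1

Derivation:
Move 1: P2 pit2 -> P1=[3,4,2,4,5,5](0) P2=[2,4,0,5,5,3](1)
Move 2: P2 pit1 -> P1=[3,4,2,4,5,5](0) P2=[2,0,1,6,6,4](1)
Move 3: P1 pit3 -> P1=[3,4,2,0,6,6](1) P2=[3,0,1,6,6,4](1)
Move 4: P1 pit1 -> P1=[3,0,3,1,7,7](1) P2=[3,0,1,6,6,4](1)
Move 5: P1 pit3 -> P1=[3,0,3,0,8,7](1) P2=[3,0,1,6,6,4](1)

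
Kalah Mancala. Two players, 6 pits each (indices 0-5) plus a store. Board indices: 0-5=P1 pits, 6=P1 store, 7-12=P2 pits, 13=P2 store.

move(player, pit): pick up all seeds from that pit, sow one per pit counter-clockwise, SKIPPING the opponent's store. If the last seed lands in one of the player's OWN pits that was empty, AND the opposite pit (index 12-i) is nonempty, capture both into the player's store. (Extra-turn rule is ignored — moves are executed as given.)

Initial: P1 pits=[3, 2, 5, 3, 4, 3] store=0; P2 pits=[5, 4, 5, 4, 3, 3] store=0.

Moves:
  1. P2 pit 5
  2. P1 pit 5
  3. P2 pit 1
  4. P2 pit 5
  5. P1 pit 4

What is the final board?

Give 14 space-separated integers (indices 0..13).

Move 1: P2 pit5 -> P1=[4,3,5,3,4,3](0) P2=[5,4,5,4,3,0](1)
Move 2: P1 pit5 -> P1=[4,3,5,3,4,0](1) P2=[6,5,5,4,3,0](1)
Move 3: P2 pit1 -> P1=[4,3,5,3,4,0](1) P2=[6,0,6,5,4,1](2)
Move 4: P2 pit5 -> P1=[4,3,5,3,4,0](1) P2=[6,0,6,5,4,0](3)
Move 5: P1 pit4 -> P1=[4,3,5,3,0,1](2) P2=[7,1,6,5,4,0](3)

Answer: 4 3 5 3 0 1 2 7 1 6 5 4 0 3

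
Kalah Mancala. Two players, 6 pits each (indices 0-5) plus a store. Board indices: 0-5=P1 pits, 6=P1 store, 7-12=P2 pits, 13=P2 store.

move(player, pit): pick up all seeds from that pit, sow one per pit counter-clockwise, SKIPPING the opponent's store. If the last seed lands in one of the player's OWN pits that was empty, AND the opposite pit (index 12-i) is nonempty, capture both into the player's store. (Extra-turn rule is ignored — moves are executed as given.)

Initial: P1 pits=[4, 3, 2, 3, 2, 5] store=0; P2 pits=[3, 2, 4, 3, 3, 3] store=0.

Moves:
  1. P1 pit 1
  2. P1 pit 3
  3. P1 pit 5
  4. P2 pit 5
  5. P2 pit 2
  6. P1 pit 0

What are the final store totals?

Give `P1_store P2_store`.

Move 1: P1 pit1 -> P1=[4,0,3,4,3,5](0) P2=[3,2,4,3,3,3](0)
Move 2: P1 pit3 -> P1=[4,0,3,0,4,6](1) P2=[4,2,4,3,3,3](0)
Move 3: P1 pit5 -> P1=[4,0,3,0,4,0](2) P2=[5,3,5,4,4,3](0)
Move 4: P2 pit5 -> P1=[5,1,3,0,4,0](2) P2=[5,3,5,4,4,0](1)
Move 5: P2 pit2 -> P1=[6,1,3,0,4,0](2) P2=[5,3,0,5,5,1](2)
Move 6: P1 pit0 -> P1=[0,2,4,1,5,1](3) P2=[5,3,0,5,5,1](2)

Answer: 3 2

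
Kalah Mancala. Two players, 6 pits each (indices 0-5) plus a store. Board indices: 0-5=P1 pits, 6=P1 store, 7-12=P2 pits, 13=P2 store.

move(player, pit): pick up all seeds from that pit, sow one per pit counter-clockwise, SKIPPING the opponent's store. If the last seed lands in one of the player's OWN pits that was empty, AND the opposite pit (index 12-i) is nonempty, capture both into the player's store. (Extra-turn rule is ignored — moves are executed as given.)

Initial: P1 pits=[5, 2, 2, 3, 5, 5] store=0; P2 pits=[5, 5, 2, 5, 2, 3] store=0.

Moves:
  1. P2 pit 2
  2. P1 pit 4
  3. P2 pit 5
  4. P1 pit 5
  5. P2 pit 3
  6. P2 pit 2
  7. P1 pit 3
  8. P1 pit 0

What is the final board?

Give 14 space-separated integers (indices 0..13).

Move 1: P2 pit2 -> P1=[5,2,2,3,5,5](0) P2=[5,5,0,6,3,3](0)
Move 2: P1 pit4 -> P1=[5,2,2,3,0,6](1) P2=[6,6,1,6,3,3](0)
Move 3: P2 pit5 -> P1=[6,3,2,3,0,6](1) P2=[6,6,1,6,3,0](1)
Move 4: P1 pit5 -> P1=[6,3,2,3,0,0](2) P2=[7,7,2,7,4,0](1)
Move 5: P2 pit3 -> P1=[7,4,3,4,0,0](2) P2=[7,7,2,0,5,1](2)
Move 6: P2 pit2 -> P1=[7,4,3,4,0,0](2) P2=[7,7,0,1,6,1](2)
Move 7: P1 pit3 -> P1=[7,4,3,0,1,1](3) P2=[8,7,0,1,6,1](2)
Move 8: P1 pit0 -> P1=[0,5,4,1,2,2](4) P2=[9,7,0,1,6,1](2)

Answer: 0 5 4 1 2 2 4 9 7 0 1 6 1 2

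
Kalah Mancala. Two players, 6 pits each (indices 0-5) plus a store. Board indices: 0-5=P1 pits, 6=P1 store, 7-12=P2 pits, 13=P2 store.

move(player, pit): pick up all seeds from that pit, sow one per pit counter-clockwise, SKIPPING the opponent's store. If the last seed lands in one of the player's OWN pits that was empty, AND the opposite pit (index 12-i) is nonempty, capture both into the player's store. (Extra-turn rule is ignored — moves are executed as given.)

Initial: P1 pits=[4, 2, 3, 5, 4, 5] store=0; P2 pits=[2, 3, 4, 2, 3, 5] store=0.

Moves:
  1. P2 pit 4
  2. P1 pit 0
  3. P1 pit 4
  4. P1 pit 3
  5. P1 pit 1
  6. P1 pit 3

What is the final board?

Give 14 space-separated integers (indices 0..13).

Answer: 0 0 5 0 3 8 2 4 5 6 2 0 6 1

Derivation:
Move 1: P2 pit4 -> P1=[5,2,3,5,4,5](0) P2=[2,3,4,2,0,6](1)
Move 2: P1 pit0 -> P1=[0,3,4,6,5,6](0) P2=[2,3,4,2,0,6](1)
Move 3: P1 pit4 -> P1=[0,3,4,6,0,7](1) P2=[3,4,5,2,0,6](1)
Move 4: P1 pit3 -> P1=[0,3,4,0,1,8](2) P2=[4,5,6,2,0,6](1)
Move 5: P1 pit1 -> P1=[0,0,5,1,2,8](2) P2=[4,5,6,2,0,6](1)
Move 6: P1 pit3 -> P1=[0,0,5,0,3,8](2) P2=[4,5,6,2,0,6](1)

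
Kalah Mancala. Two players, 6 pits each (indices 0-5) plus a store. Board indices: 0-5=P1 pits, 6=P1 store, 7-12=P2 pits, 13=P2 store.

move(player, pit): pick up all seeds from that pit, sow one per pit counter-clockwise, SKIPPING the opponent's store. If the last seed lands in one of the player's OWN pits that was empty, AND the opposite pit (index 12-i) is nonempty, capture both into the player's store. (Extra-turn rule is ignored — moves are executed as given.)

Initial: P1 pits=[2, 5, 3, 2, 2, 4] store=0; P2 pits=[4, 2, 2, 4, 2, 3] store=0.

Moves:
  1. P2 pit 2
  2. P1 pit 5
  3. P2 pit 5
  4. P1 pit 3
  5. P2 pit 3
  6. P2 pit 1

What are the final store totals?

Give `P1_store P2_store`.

Answer: 7 2

Derivation:
Move 1: P2 pit2 -> P1=[2,5,3,2,2,4](0) P2=[4,2,0,5,3,3](0)
Move 2: P1 pit5 -> P1=[2,5,3,2,2,0](1) P2=[5,3,1,5,3,3](0)
Move 3: P2 pit5 -> P1=[3,6,3,2,2,0](1) P2=[5,3,1,5,3,0](1)
Move 4: P1 pit3 -> P1=[3,6,3,0,3,0](7) P2=[0,3,1,5,3,0](1)
Move 5: P2 pit3 -> P1=[4,7,3,0,3,0](7) P2=[0,3,1,0,4,1](2)
Move 6: P2 pit1 -> P1=[4,7,3,0,3,0](7) P2=[0,0,2,1,5,1](2)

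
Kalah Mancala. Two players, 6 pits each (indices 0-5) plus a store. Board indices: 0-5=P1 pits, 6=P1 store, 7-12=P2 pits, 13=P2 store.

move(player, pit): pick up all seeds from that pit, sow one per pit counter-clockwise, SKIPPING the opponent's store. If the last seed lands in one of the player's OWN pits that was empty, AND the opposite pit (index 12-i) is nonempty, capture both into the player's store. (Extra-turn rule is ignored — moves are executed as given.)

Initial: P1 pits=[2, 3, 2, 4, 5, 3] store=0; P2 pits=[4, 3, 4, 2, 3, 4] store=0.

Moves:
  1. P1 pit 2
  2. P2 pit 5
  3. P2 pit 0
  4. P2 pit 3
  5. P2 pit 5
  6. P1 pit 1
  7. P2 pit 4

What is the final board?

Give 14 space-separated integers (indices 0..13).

Move 1: P1 pit2 -> P1=[2,3,0,5,6,3](0) P2=[4,3,4,2,3,4](0)
Move 2: P2 pit5 -> P1=[3,4,1,5,6,3](0) P2=[4,3,4,2,3,0](1)
Move 3: P2 pit0 -> P1=[3,4,1,5,6,3](0) P2=[0,4,5,3,4,0](1)
Move 4: P2 pit3 -> P1=[3,4,1,5,6,3](0) P2=[0,4,5,0,5,1](2)
Move 5: P2 pit5 -> P1=[3,4,1,5,6,3](0) P2=[0,4,5,0,5,0](3)
Move 6: P1 pit1 -> P1=[3,0,2,6,7,4](0) P2=[0,4,5,0,5,0](3)
Move 7: P2 pit4 -> P1=[4,1,3,6,7,4](0) P2=[0,4,5,0,0,1](4)

Answer: 4 1 3 6 7 4 0 0 4 5 0 0 1 4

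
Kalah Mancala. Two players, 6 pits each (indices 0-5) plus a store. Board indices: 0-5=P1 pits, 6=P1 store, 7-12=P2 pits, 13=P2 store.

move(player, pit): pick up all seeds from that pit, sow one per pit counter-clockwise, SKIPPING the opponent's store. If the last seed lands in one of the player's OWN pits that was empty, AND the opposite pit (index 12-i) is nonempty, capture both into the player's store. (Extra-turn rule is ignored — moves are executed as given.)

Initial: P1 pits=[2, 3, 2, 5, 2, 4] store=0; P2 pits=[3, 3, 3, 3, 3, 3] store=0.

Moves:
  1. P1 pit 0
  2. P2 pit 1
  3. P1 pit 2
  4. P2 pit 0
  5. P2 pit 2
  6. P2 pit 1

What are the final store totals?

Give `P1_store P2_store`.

Move 1: P1 pit0 -> P1=[0,4,3,5,2,4](0) P2=[3,3,3,3,3,3](0)
Move 2: P2 pit1 -> P1=[0,4,3,5,2,4](0) P2=[3,0,4,4,4,3](0)
Move 3: P1 pit2 -> P1=[0,4,0,6,3,5](0) P2=[3,0,4,4,4,3](0)
Move 4: P2 pit0 -> P1=[0,4,0,6,3,5](0) P2=[0,1,5,5,4,3](0)
Move 5: P2 pit2 -> P1=[1,4,0,6,3,5](0) P2=[0,1,0,6,5,4](1)
Move 6: P2 pit1 -> P1=[1,4,0,0,3,5](0) P2=[0,0,0,6,5,4](8)

Answer: 0 8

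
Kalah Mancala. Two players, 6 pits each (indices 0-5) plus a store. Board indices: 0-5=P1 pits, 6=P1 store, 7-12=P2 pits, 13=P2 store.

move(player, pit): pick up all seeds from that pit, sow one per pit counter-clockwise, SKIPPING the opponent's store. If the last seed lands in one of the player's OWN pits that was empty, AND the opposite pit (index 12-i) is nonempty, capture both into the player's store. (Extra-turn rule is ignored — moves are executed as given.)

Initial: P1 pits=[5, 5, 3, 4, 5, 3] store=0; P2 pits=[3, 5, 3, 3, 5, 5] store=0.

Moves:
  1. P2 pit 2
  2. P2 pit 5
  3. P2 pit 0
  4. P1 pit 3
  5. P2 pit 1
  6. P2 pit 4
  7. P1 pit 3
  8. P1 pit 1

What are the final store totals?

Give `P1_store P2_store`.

Move 1: P2 pit2 -> P1=[5,5,3,4,5,3](0) P2=[3,5,0,4,6,6](0)
Move 2: P2 pit5 -> P1=[6,6,4,5,6,3](0) P2=[3,5,0,4,6,0](1)
Move 3: P2 pit0 -> P1=[6,6,4,5,6,3](0) P2=[0,6,1,5,6,0](1)
Move 4: P1 pit3 -> P1=[6,6,4,0,7,4](1) P2=[1,7,1,5,6,0](1)
Move 5: P2 pit1 -> P1=[7,7,4,0,7,4](1) P2=[1,0,2,6,7,1](2)
Move 6: P2 pit4 -> P1=[8,8,5,1,8,4](1) P2=[1,0,2,6,0,2](3)
Move 7: P1 pit3 -> P1=[8,8,5,0,9,4](1) P2=[1,0,2,6,0,2](3)
Move 8: P1 pit1 -> P1=[8,0,6,1,10,5](2) P2=[2,1,3,6,0,2](3)

Answer: 2 3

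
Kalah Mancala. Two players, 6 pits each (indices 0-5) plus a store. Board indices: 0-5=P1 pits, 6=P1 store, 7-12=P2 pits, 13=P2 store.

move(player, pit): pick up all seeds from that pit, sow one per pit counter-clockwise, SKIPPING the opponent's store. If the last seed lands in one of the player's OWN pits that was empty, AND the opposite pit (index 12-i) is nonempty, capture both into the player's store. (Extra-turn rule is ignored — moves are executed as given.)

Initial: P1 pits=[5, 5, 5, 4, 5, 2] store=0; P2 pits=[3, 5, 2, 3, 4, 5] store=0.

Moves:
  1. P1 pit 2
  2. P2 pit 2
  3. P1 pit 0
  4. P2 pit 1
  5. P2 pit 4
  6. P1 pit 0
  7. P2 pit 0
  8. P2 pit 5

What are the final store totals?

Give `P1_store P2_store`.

Answer: 1 12

Derivation:
Move 1: P1 pit2 -> P1=[5,5,0,5,6,3](1) P2=[4,5,2,3,4,5](0)
Move 2: P2 pit2 -> P1=[5,5,0,5,6,3](1) P2=[4,5,0,4,5,5](0)
Move 3: P1 pit0 -> P1=[0,6,1,6,7,4](1) P2=[4,5,0,4,5,5](0)
Move 4: P2 pit1 -> P1=[0,6,1,6,7,4](1) P2=[4,0,1,5,6,6](1)
Move 5: P2 pit4 -> P1=[1,7,2,7,7,4](1) P2=[4,0,1,5,0,7](2)
Move 6: P1 pit0 -> P1=[0,8,2,7,7,4](1) P2=[4,0,1,5,0,7](2)
Move 7: P2 pit0 -> P1=[0,0,2,7,7,4](1) P2=[0,1,2,6,0,7](11)
Move 8: P2 pit5 -> P1=[1,1,3,8,8,5](1) P2=[0,1,2,6,0,0](12)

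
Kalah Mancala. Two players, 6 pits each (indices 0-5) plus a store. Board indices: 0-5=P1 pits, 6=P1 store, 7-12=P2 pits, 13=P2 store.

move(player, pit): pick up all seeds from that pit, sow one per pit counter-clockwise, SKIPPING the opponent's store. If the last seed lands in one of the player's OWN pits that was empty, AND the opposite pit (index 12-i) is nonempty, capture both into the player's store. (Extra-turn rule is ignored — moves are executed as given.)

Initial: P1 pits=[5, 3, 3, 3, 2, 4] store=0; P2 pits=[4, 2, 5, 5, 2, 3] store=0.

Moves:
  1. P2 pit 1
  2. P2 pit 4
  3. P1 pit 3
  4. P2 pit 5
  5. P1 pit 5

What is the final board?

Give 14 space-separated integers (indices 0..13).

Move 1: P2 pit1 -> P1=[5,3,3,3,2,4](0) P2=[4,0,6,6,2,3](0)
Move 2: P2 pit4 -> P1=[5,3,3,3,2,4](0) P2=[4,0,6,6,0,4](1)
Move 3: P1 pit3 -> P1=[5,3,3,0,3,5](1) P2=[4,0,6,6,0,4](1)
Move 4: P2 pit5 -> P1=[6,4,4,0,3,5](1) P2=[4,0,6,6,0,0](2)
Move 5: P1 pit5 -> P1=[6,4,4,0,3,0](2) P2=[5,1,7,7,0,0](2)

Answer: 6 4 4 0 3 0 2 5 1 7 7 0 0 2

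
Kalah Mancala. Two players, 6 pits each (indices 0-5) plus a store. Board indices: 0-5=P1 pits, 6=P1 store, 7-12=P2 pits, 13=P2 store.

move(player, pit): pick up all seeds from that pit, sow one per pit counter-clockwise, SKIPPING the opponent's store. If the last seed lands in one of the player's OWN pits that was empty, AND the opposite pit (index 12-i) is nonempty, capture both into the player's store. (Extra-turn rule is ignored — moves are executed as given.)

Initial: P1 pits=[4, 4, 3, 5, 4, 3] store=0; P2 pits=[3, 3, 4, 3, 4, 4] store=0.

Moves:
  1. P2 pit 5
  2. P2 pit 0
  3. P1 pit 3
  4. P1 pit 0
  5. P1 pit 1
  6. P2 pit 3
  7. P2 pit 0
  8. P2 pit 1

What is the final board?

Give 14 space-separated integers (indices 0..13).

Move 1: P2 pit5 -> P1=[5,5,4,5,4,3](0) P2=[3,3,4,3,4,0](1)
Move 2: P2 pit0 -> P1=[5,5,4,5,4,3](0) P2=[0,4,5,4,4,0](1)
Move 3: P1 pit3 -> P1=[5,5,4,0,5,4](1) P2=[1,5,5,4,4,0](1)
Move 4: P1 pit0 -> P1=[0,6,5,1,6,5](1) P2=[1,5,5,4,4,0](1)
Move 5: P1 pit1 -> P1=[0,0,6,2,7,6](2) P2=[2,5,5,4,4,0](1)
Move 6: P2 pit3 -> P1=[1,0,6,2,7,6](2) P2=[2,5,5,0,5,1](2)
Move 7: P2 pit0 -> P1=[1,0,6,2,7,6](2) P2=[0,6,6,0,5,1](2)
Move 8: P2 pit1 -> P1=[2,0,6,2,7,6](2) P2=[0,0,7,1,6,2](3)

Answer: 2 0 6 2 7 6 2 0 0 7 1 6 2 3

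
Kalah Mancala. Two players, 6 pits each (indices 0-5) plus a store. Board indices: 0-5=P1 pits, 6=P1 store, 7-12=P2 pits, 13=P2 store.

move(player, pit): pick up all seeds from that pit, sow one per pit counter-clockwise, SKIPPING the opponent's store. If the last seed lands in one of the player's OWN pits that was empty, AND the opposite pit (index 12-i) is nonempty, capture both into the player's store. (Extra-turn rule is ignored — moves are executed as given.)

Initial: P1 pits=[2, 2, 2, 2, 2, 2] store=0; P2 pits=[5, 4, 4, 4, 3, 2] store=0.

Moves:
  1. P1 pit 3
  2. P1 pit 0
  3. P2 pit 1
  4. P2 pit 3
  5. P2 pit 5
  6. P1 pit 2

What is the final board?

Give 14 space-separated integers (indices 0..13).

Move 1: P1 pit3 -> P1=[2,2,2,0,3,3](0) P2=[5,4,4,4,3,2](0)
Move 2: P1 pit0 -> P1=[0,3,3,0,3,3](0) P2=[5,4,4,4,3,2](0)
Move 3: P2 pit1 -> P1=[0,3,3,0,3,3](0) P2=[5,0,5,5,4,3](0)
Move 4: P2 pit3 -> P1=[1,4,3,0,3,3](0) P2=[5,0,5,0,5,4](1)
Move 5: P2 pit5 -> P1=[2,5,4,0,3,3](0) P2=[5,0,5,0,5,0](2)
Move 6: P1 pit2 -> P1=[2,5,0,1,4,4](1) P2=[5,0,5,0,5,0](2)

Answer: 2 5 0 1 4 4 1 5 0 5 0 5 0 2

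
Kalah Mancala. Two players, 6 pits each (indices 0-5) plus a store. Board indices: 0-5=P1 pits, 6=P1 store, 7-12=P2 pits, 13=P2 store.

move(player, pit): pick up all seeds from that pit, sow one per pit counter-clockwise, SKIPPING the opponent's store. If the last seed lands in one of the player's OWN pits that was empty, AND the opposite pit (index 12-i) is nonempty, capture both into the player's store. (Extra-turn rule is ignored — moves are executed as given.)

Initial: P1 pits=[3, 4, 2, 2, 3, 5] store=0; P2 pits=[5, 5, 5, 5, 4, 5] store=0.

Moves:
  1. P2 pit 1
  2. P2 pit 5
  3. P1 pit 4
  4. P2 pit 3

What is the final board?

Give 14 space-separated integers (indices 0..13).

Answer: 5 6 4 3 0 6 1 6 1 6 0 6 1 3

Derivation:
Move 1: P2 pit1 -> P1=[3,4,2,2,3,5](0) P2=[5,0,6,6,5,6](1)
Move 2: P2 pit5 -> P1=[4,5,3,3,4,5](0) P2=[5,0,6,6,5,0](2)
Move 3: P1 pit4 -> P1=[4,5,3,3,0,6](1) P2=[6,1,6,6,5,0](2)
Move 4: P2 pit3 -> P1=[5,6,4,3,0,6](1) P2=[6,1,6,0,6,1](3)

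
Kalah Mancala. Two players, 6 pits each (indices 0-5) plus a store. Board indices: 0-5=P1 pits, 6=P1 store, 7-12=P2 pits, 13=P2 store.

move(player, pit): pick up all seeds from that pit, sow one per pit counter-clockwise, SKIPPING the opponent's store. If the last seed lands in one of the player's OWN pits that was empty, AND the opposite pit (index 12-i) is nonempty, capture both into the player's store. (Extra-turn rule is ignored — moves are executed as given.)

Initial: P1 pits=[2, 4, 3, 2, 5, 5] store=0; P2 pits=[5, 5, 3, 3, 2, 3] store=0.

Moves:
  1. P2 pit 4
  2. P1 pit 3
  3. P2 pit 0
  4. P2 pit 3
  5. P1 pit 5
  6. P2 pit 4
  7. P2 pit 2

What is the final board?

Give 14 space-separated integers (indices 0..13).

Answer: 5 4 3 0 6 0 1 1 7 0 2 1 8 4

Derivation:
Move 1: P2 pit4 -> P1=[2,4,3,2,5,5](0) P2=[5,5,3,3,0,4](1)
Move 2: P1 pit3 -> P1=[2,4,3,0,6,6](0) P2=[5,5,3,3,0,4](1)
Move 3: P2 pit0 -> P1=[2,4,3,0,6,6](0) P2=[0,6,4,4,1,5](1)
Move 4: P2 pit3 -> P1=[3,4,3,0,6,6](0) P2=[0,6,4,0,2,6](2)
Move 5: P1 pit5 -> P1=[3,4,3,0,6,0](1) P2=[1,7,5,1,3,6](2)
Move 6: P2 pit4 -> P1=[4,4,3,0,6,0](1) P2=[1,7,5,1,0,7](3)
Move 7: P2 pit2 -> P1=[5,4,3,0,6,0](1) P2=[1,7,0,2,1,8](4)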